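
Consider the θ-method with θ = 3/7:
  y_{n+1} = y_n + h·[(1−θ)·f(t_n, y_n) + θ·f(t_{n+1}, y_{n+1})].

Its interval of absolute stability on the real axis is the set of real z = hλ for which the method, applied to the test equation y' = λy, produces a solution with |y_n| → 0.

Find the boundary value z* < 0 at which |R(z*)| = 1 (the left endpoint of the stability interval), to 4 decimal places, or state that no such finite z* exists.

left endpoint -14.0000.

On y'=λy, z=hλ:
  y_{n+1} = y_n + z·[4/7·y_n + 3/7·y_{n+1}] ⇒ (1 − 3/7z)y_{n+1} = (1 + 4/7z)y_n
  Hence R(z) = (1 + 4/7z)/(1 − 3/7z).

Boundary: |R(x)|=1, x<0.
x=-1.51: |R|=0.0833
R=−1: 1+4/7x = −1+3/7x ⇒ -1/7x=2 ⇒ x=2/(-1/7)=-14.0000
Confirm numerically:
  x=-10.864: |R|=0.92079 <1
  x=-10.413: |R|=0.90620 <1
  x=-9.380: |R|=0.86853 <1
  x=-7.557: |R|=0.78285 <1
  x=-14.449: |R|=1.00892 >1
  x=-14.179: |R|=1.00361 >1
  x=-14.068: |R|=1.00138 >1
Stable set (-14.0000, 0).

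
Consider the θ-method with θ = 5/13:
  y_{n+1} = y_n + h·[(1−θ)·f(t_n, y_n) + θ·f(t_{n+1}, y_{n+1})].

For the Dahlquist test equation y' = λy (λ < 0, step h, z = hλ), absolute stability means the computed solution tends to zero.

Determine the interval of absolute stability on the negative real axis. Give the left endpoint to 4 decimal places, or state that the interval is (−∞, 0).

z∈(-8.6667,0).

On y'=λy, z=hλ:
  y_{n+1} = y_n + z·[8/13·y_n + 5/13·y_{n+1}] ⇒ (1 − 5/13z)y_{n+1} = (1 + 8/13z)y_n
  Hence R(z) = (1 + 8/13z)/(1 − 5/13z).

Solve |R(x)|<1 on ℝ⁻.
x=-1.46: |R|=0.0650
R=−1: 1+8/13x = −1+5/13x ⇒ -3/13x=2 ⇒ x=2/(-3/13)=-8.6667
Confirm numerically:
  x=-7.431: |R|=0.92609 <1
  x=-6.086: |R|=0.82174 <1
  x=-4.927: |R|=0.70190 <1
  x=-9.131: |R|=1.02375 >1
  x=-8.896: |R|=1.01197 >1
  x=-8.869: |R|=1.01059 >1
Interval (-8.6667, 0).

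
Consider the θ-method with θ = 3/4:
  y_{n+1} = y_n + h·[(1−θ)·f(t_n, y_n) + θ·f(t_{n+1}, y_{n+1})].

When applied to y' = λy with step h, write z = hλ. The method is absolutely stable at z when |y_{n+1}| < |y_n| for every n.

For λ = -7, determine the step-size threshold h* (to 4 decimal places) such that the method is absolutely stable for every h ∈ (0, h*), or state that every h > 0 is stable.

Set f=λy, z=hλ:
  y_{n+1} = y_n + z·[1/4·y_n + 3/4·y_{n+1}] ⇒ (1 − 3/4z)y_{n+1} = (1 + 1/4z)y_n
  R(z) = (1 + 1/4z)/(1 − 3/4z).

Need |R(x)|<1, x<0.
x=-0.44: |R|=0.6692
x=-2: |R|=0.2000
x=-10: |R|=0.1765
x=-100: |R|=0.3158
θ=3/4≥1/2 ⇒ |1+1/4x|<|1−3/4x| ∀x<0 ⇒ stable on all of ℝ⁻.

unbounded; (−∞, 0). Any h>0 works for λ=-7.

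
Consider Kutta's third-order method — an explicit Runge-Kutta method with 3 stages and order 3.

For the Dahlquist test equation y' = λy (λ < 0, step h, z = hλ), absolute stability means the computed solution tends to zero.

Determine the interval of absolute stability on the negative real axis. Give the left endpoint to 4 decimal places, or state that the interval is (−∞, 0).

(-2.5127, 0).

On y'=λy, z=hλ:
  order 3, 3-stage ⇒ R(z)=1+z+z^2/2+z^3/6
  (e.g. R(-0.59)=0.54982, |R|=0.54982)

Boundary: |R(x)|=1, x<0.
x=-0.59: |R|=0.5498
|R(-2.2)|=0.5547 |R(-0.87)|=0.3987 |R(-0.76)|=0.4556
Bisect:
  x_lo=-3.3240 |R|=2.9205  x_hi=-0.1505 |R|=0.8603
  mid=-1.73721 |R|=0.10205 →hi
  mid=-2.53059 |R|=1.02958 →lo
  mid=-2.13390 |R|=0.47660 →hi
  mid=-2.33224 |R|=0.72688 →hi
  mid=-2.43142 |R|=0.87119 →hi
  mid=-2.48100 |R|=0.94856 →hi
  mid=-2.50579 |R|=0.98861 →hi
  mid=-2.51819 |R|=1.00898 →lo
  mid=-2.51199 |R|=0.99876 →hi
  mid=-2.51509 |R|=1.00386 →lo
  ...
  [-2.51277,-2.51257] ⇒ x*=-2.5127
Stable set (-2.5127, 0).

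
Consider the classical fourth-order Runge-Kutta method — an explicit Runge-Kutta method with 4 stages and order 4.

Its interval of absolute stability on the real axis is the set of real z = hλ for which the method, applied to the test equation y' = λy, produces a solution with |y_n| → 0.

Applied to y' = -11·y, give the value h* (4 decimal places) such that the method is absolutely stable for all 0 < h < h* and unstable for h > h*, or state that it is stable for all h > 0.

(-2.7853,0); λ=-11 ⇒ h* = 0.2532.

On y'=λy, z=hλ:
  order 4, 4-stage ⇒ R(z)=1+z+z^2/2+z^3/6+z^4/24
  (e.g. R(-0.94)=0.39590, |R|=0.39590)

Need |R(x)|<1, x<0.
x=-0.94: |R|=0.3959
|R(-3.09)|=1.5654 |R(-1.8)|=0.2854 |R(-0.71)|=0.4930
Bisect:
  x_lo=-3.5443 |R|=2.8913  x_hi=-0.2891 |R|=0.7489
  mid=-1.91671 |R|=0.30894 →hi
  mid=-2.73050 |R|=0.92048 →hi
  mid=-3.13739 |R|=1.67425 →lo
  mid=-2.93394 |R|=1.24824 →lo
  mid=-2.83222 |R|=1.07308 →lo
  mid=-2.78136 |R|=0.99408 →hi
  mid=-2.80679 |R|=1.03289 →lo
  mid=-2.79407 |R|=1.01332 →lo
  ...
  [-2.78533,-2.78513] ⇒ x*=-2.7853
Stable set (-2.7853, 0).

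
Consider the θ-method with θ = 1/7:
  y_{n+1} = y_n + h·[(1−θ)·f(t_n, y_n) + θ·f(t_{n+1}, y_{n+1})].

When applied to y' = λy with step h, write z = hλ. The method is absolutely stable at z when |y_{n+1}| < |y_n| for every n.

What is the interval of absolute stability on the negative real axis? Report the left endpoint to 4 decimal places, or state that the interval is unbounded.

z∈(-2.8000,0).

Set f=λy, z=hλ:
  y_{n+1} = y_n + z·[6/7·y_n + 1/7·y_{n+1}] ⇒ (1 − 1/7z)y_{n+1} = (1 + 6/7z)y_n
  R(z) = (1 + 6/7z)/(1 − 1/7z).

Boundary: |R(x)|=1, x<0.
x=-0.81: |R|=0.2740
R=−1: 1+6/7x = −1+1/7x ⇒ -5/7x=2 ⇒ x=2/(-5/7)=-2.8000
Confirm numerically:
  x=-1.484: |R|=0.22442 <1
  x=-1.286: |R|=0.08641 <1
  x=-1.259: |R|=0.06708 <1
  x=-3.017: |R|=1.10832 >1
  x=-2.894: |R|=1.04750 >1
Interval (-2.8000, 0).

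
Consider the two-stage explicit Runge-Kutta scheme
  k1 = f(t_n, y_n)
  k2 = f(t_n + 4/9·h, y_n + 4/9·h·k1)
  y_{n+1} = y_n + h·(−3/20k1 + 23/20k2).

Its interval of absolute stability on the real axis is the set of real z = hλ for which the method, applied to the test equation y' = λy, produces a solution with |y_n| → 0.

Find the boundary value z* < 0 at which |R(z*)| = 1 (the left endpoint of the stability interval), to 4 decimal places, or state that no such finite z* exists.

z* = -1.9565.

Test eqn y'=λy, z=hλ:
  k1=λy_n ⇒ h·k1=z·y_n;  k2=λ(1+4/9z)y_n ⇒ h·k2=z(1+4/9z)y_n
  y_{n+1}/y_n = 1 − 3/20z + 23/20z(1+4/9z) = 1 + z + 23/45z²
  ⇒ R(z) = 1 + z + 23/45z².

Solve |R(x)|<1 on ℝ⁻.
x=-0.55: |R|=0.6046
R=1: x+23/45x²=0 ⇒ x=−45/23=-1.9565; min R=1−1/(4·23/45)=0.5109>−1
Confirm numerically:
  x=-1.261: |R|=0.55173 <1
  x=-1.228: |R|=0.54275 <1
  x=-0.959: |R|=0.51106 <1
  x=-0.898: |R|=0.51416 <1
  x=-2.314: |R|=1.42279 >1
  x=-2.212: |R|=1.28884 >1
Stable set (-1.9565, 0).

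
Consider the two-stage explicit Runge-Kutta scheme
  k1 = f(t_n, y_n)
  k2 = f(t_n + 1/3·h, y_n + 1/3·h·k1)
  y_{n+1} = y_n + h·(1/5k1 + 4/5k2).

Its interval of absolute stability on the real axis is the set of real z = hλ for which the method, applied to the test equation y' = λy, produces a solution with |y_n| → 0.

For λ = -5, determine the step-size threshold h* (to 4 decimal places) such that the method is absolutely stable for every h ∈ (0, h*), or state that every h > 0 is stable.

With y'=λy (z=hλ):
  k1=λy_n ⇒ h·k1=z·y_n;  k2=λ(1+1/3z)y_n ⇒ h·k2=z(1+1/3z)y_n
  y_{n+1}/y_n = 1 + 1/5z + 4/5z(1+1/3z) = 1 + z + 4/15z²
  Hence R(z) = 1 + z + 4/15z².

Boundary: |R(x)|=1, x<0.
x=-1.33: |R|=0.1417
R=1: x+4/15x²=0 ⇒ x=−15/4=-3.7500; min R=1−1/(4·4/15)=0.0625>−1
Confirm numerically:
  x=-2.829: |R|=0.30520 <1
  x=-2.557: |R|=0.18653 <1
  x=-1.656: |R|=0.07529 <1
  x=-1.627: |R|=0.07890 <1
  x=-4.326: |R|=1.66447 >1
  x=-4.241: |R|=1.55529 >1
  x=-4.175: |R|=1.47317 >1
Interval (-3.7500, 0).

(-3.7500,0); λ=-5 ⇒ h* = (15/4)/5 = 0.7500.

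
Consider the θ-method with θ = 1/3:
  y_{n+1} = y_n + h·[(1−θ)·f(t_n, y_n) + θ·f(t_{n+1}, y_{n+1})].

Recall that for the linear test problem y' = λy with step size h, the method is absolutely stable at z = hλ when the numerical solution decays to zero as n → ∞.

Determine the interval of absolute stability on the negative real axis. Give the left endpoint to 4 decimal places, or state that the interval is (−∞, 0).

On y'=λy, z=hλ:
  y_{n+1} = y_n + z·[2/3·y_n + 1/3·y_{n+1}] ⇒ (1 − 1/3z)y_{n+1} = (1 + 2/3z)y_n
  so R(z) = (1 + 2/3z)/(1 − 1/3z).

Need |R(x)|<1, x<0.
x=-0.7: |R|=0.4324
R=−1: 1+2/3x = −1+1/3x ⇒ -1/3x=2 ⇒ x=2/(-1/3)=-6.0000
Confirm numerically:
  x=-3.980: |R|=0.71060 <1
  x=-3.384: |R|=0.59023 <1
  x=-3.191: |R|=0.54628 <1
  x=-2.732: |R|=0.42987 <1
  x=-6.593: |R|=1.06182 >1
  x=-6.399: |R|=1.04245 >1
  x=-6.380: |R|=1.04051 >1
So |R|<1 on (-6.0000, 0).

z∈(-6.0000,0).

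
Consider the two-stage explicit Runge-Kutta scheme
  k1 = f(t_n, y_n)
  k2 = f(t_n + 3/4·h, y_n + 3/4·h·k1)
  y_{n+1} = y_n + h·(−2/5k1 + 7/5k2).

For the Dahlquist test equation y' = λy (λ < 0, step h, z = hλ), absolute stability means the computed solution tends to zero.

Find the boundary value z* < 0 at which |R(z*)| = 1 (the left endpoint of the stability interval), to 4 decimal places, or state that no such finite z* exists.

left endpoint -0.9524.

Test eqn y'=λy, z=hλ:
  k1=λy_n ⇒ h·k1=z·y_n;  k2=λ(1+3/4z)y_n ⇒ h·k2=z(1+3/4z)y_n
  y_{n+1}/y_n = 1 − 2/5z + 7/5z(1+3/4z) = 1 + z + 21/20z²
  ⇒ R(z) = 1 + z + 21/20z².

Solve |R(x)|<1 on ℝ⁻.
x=-0.53: |R|=0.7649
R=1: x+21/20x²=0 ⇒ x=−20/21=-0.9524; min R=1−1/(4·21/20)=0.7619>−1
Confirm numerically:
  x=-0.928: |R|=0.97624 <1
  x=-0.750: |R|=0.84063 <1
  x=-0.687: |R|=0.80857 <1
  x=-0.495: |R|=0.76228 <1
  x=-1.550: |R|=1.97263 >1
  x=-1.422: |R|=1.70119 >1
  x=-1.419: |R|=1.69524 >1
So |R|<1 on (-0.9524, 0).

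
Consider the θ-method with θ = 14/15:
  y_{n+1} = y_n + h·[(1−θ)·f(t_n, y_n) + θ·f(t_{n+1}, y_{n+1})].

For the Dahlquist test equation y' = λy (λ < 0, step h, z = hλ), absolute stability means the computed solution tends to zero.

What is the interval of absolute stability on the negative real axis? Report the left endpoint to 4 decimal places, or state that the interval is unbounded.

(−∞, 0) — no finite endpoint.

With y'=λy (z=hλ):
  y_{n+1} = y_n + z·[1/15·y_n + 14/15·y_{n+1}] ⇒ (1 − 14/15z)y_{n+1} = (1 + 1/15z)y_n
  Hence R(z) = (1 + 1/15z)/(1 − 14/15z).

Solve |R(x)|<1 on ℝ⁻.
x=-1.43: |R|=0.3875
x=-2: |R|=0.3023
x=-10: |R|=0.0323
x=-100: |R|=0.0601
θ=14/15≥1/2 ⇒ |1+1/15x|<|1−14/15x| ∀x<0 ⇒ interval (−∞,0).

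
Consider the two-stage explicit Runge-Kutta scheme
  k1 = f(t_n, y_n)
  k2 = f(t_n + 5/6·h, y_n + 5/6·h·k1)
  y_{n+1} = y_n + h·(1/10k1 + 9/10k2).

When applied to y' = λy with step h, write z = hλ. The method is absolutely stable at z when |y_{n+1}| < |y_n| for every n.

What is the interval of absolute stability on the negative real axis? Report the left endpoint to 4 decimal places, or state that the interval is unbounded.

Test eqn y'=λy, z=hλ:
  k1=λy_n ⇒ h·k1=z·y_n;  k2=λ(1+5/6z)y_n ⇒ h·k2=z(1+5/6z)y_n
  y_{n+1}/y_n = 1 + 1/10z + 9/10z(1+5/6z) = 1 + z + 3/4z²
  so R(z) = 1 + z + 3/4z².

Solve |R(x)|<1 on ℝ⁻.
x=-0.98: |R|=0.7403
R=1: x+3/4x²=0 ⇒ x=−4/3=-1.3333; min R=1−1/(4·3/4)=0.6667>−1
Confirm numerically:
  x=-0.905: |R|=0.70927 <1
  x=-0.898: |R|=0.70680 <1
  x=-0.718: |R|=0.66864 <1
  x=-1.794: |R|=1.61983 >1
  x=-1.728: |R|=1.51149 >1
  x=-1.397: |R|=1.06671 >1
So |R|<1 on (-1.3333, 0).

(-1.3333, 0).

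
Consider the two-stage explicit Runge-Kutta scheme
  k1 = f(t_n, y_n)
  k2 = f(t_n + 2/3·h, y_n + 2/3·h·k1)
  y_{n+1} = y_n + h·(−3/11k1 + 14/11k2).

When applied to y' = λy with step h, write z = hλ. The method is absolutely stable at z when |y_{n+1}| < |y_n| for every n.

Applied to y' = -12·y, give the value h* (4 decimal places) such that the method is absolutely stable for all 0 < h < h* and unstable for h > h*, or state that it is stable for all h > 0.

Test eqn y'=λy, z=hλ:
  k1=λy_n ⇒ h·k1=z·y_n;  k2=λ(1+2/3z)y_n ⇒ h·k2=z(1+2/3z)y_n
  y_{n+1}/y_n = 1 − 3/11z + 14/11z(1+2/3z) = 1 + z + 28/33z²
  ⇒ R(z) = 1 + z + 28/33z².

Solve |R(x)|<1 on ℝ⁻.
x=-1.58: |R|=1.5382
R=1: x+28/33x²=0 ⇒ x=−33/28=-1.1786; min R=1−1/(4·28/33)=0.7054>−1
Confirm numerically:
  x=-0.998: |R|=0.84709 <1
  x=-0.966: |R|=0.82577 <1
  x=-0.828: |R|=0.75371 <1
  x=-1.698: |R|=1.74835 >1
  x=-1.677: |R|=1.70922 >1
  x=-1.321: |R|=1.15964 >1
Interval (-1.1786, 0).

(-1.1786,0); λ=-12 ⇒ h* = (33/28)/12 = 0.0982.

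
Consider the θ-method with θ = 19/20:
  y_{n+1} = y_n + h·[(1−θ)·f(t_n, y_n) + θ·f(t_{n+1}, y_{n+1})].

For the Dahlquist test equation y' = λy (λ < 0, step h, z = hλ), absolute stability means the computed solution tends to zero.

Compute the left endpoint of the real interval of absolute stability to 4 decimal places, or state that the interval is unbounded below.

With y'=λy (z=hλ):
  y_{n+1} = y_n + z·[1/20·y_n + 19/20·y_{n+1}] ⇒ (1 − 19/20z)y_{n+1} = (1 + 1/20z)y_n
  R(z) = (1 + 1/20z)/(1 − 19/20z).

Need |R(x)|<1, x<0.
x=-1.66: |R|=0.3558
x=-2: |R|=0.3103
x=-10: |R|=0.0476
x=-100: |R|=0.0417
θ=19/20≥1/2 ⇒ |1+1/20x|<|1−19/20x| ∀x<0 ⇒ stable on all of ℝ⁻.

interval (−∞, 0).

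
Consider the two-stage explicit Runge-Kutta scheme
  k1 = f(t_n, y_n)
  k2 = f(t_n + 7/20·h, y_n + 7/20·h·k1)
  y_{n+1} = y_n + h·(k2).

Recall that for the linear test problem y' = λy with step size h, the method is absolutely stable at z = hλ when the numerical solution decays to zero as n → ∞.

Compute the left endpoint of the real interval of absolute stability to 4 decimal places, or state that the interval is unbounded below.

Set f=λy, z=hλ:
  k1=λy_n ⇒ h·k1=z·y_n;  k2=λ(1+7/20z)y_n ⇒ h·k2=z(1+7/20z)y_n
  y_{n+1}/y_n = 1 + z(1+7/20z) = 1 + z + 7/20z²
  R(z) = 1 + z + 7/20z².

Need |R(x)|<1, x<0.
x=-1.41: |R|=0.2858
R=1: x+7/20x²=0 ⇒ x=−20/7=-2.8571; min R=1−1/(4·7/20)=0.2857>−1
Confirm numerically:
  x=-2.526: |R|=0.70724 <1
  x=-2.281: |R|=0.54004 <1
  x=-1.752: |R|=0.32233 <1
  x=-3.270: |R|=1.47251 >1
  x=-2.996: |R|=1.14561 >1
  x=-2.959: |R|=1.10549 >1
Interval (-2.8571, 0).

z* = -2.8571.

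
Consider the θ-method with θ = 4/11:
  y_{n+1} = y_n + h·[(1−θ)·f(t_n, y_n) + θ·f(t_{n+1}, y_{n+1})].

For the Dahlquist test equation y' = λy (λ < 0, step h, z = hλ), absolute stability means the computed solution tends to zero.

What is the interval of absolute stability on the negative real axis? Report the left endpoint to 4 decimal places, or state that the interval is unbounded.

Test eqn y'=λy, z=hλ:
  y_{n+1} = y_n + z·[7/11·y_n + 4/11·y_{n+1}] ⇒ (1 − 4/11z)y_{n+1} = (1 + 7/11z)y_n
  R(z) = (1 + 7/11z)/(1 − 4/11z).

Boundary: |R(x)|=1, x<0.
x=-0.83: |R|=0.3624
R=−1: 1+7/11x = −1+4/11x ⇒ -3/11x=2 ⇒ x=2/(-3/11)=-7.3333
Confirm numerically:
  x=-6.048: |R|=0.89043 <1
  x=-5.802: |R|=0.86570 <1
  x=-3.595: |R|=0.55812 <1
  x=-7.656: |R|=1.02326 >1
  x=-7.403: |R|=1.00515 >1
Interval (-7.3333, 0).

z∈(-7.3333,0).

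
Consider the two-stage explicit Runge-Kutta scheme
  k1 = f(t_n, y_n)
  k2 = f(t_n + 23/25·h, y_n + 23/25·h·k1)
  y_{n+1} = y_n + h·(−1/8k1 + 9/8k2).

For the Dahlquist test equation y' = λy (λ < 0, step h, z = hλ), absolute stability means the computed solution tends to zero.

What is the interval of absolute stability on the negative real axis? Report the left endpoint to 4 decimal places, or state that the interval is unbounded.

z∈(-0.9662,0).

With y'=λy (z=hλ):
  k1=λy_n ⇒ h·k1=z·y_n;  k2=λ(1+23/25z)y_n ⇒ h·k2=z(1+23/25z)y_n
  y_{n+1}/y_n = 1 − 1/8z + 9/8z(1+23/25z) = 1 + z + 207/200z²
  so R(z) = 1 + z + 207/200z².

Need |R(x)|<1, x<0.
x=-1.43: |R|=1.6865
R=1: x+207/200x²=0 ⇒ x=−200/207=-0.9662; min R=1−1/(4·207/200)=0.7585>−1
Confirm numerically:
  x=-0.914: |R|=0.95063 <1
  x=-0.838: |R|=0.88882 <1
  x=-0.771: |R|=0.84425 <1
  x=-0.578: |R|=0.76778 <1
  x=-1.476: |R|=1.77883 >1
  x=-1.314: |R|=1.47303 >1
Stable set (-0.9662, 0).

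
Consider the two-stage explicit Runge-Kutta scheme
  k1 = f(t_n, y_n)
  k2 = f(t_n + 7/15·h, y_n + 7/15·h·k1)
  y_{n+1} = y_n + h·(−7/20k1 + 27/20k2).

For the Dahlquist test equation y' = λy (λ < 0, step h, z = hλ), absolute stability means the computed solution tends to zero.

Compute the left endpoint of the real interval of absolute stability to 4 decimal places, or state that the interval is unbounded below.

Set f=λy, z=hλ:
  k1=λy_n ⇒ h·k1=z·y_n;  k2=λ(1+7/15z)y_n ⇒ h·k2=z(1+7/15z)y_n
  y_{n+1}/y_n = 1 − 7/20z + 27/20z(1+7/15z) = 1 + z + 63/100z²
  Hence R(z) = 1 + z + 63/100z².

Find x<0 with |R(x)|<1.
x=-1.34: |R|=0.7912
R=1: x+63/100x²=0 ⇒ x=−100/63=-1.5873; min R=1−1/(4·63/100)=0.6032>−1
Confirm numerically:
  x=-1.449: |R|=0.87375 <1
  x=-0.858: |R|=0.60578 <1
  x=-0.857: |R|=0.60570 <1
  x=-0.640: |R|=0.61805 <1
  x=-2.104: |R|=1.68489 >1
  x=-1.738: |R|=1.16501 >1
  x=-1.631: |R|=1.04490 >1
So |R|<1 on (-1.5873, 0).

left endpoint -1.5873.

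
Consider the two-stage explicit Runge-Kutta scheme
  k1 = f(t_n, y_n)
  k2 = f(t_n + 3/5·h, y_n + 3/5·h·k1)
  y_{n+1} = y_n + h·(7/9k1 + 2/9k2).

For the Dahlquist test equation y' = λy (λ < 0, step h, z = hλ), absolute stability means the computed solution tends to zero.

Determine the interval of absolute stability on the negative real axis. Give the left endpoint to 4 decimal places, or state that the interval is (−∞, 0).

Set f=λy, z=hλ:
  k1=λy_n ⇒ h·k1=z·y_n;  k2=λ(1+3/5z)y_n ⇒ h·k2=z(1+3/5z)y_n
  y_{n+1}/y_n = 1 + 7/9z + 2/9z(1+3/5z) = 1 + z + 2/15z²
  R(z) = 1 + z + 2/15z².

Boundary: |R(x)|=1, x<0.
x=-1.37: |R|=0.1197
R=1: x+2/15x²=0 ⇒ x=−15/2=-7.5000; min R=1−1/(4·2/15)=-0.8750>−1
Confirm numerically:
  x=-7.417: |R|=0.91792 <1
  x=-7.047: |R|=0.57436 <1
  x=-3.247: |R|=0.84127 <1
  x=-8.071: |R|=1.61447 >1
  x=-7.857: |R|=1.37399 >1
  x=-7.530: |R|=1.03012 >1
Interval (-7.5000, 0).

z∈(-7.5000,0).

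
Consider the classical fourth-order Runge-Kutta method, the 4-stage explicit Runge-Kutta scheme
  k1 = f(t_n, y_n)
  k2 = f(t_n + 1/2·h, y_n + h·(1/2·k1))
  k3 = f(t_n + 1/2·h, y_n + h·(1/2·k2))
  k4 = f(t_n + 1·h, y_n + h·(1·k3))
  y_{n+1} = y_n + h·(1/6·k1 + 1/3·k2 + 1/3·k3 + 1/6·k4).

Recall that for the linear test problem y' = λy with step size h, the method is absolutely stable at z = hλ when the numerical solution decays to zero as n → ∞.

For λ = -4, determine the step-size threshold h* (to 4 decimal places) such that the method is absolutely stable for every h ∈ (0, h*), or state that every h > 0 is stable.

On y'=λy, z=hλ:
  order 4, 4-stage ⇒ R(z)=1+z+z^2/2+z^3/6+z^4/24
  (e.g. R(-1.58)=0.27048, |R|=0.27048)

Boundary: |R(x)|=1, x<0.
x=-1.58: |R|=0.2705
|R(-3.12)|=1.6336 |R(-1.12)|=0.3386 |R(-0.74)|=0.4788
Bisect:
  x_lo=-3.3902 |R|=2.3665  x_hi=-0.2446 |R|=0.7830
  mid=-1.81743 |R|=0.28817 →hi
  mid=-2.60382 |R|=0.75914 →hi
  mid=-2.99702 |R|=1.36905 →lo
  mid=-2.80042 |R|=1.02305 →lo
  mid=-2.70212 |R|=0.88167 →hi
  mid=-2.75127 |R|=0.94990 →hi
  mid=-2.77585 |R|=0.98585 →hi
  mid=-2.78813 |R|=1.00429 →lo
  mid=-2.78199 |R|=0.99503 →hi
  ...
  [-2.78544,-2.78525] ⇒ x*=-2.7853
So |R|<1 on (-2.7853, 0).

(-2.7853,0); λ=-4 ⇒ h* = 0.6963.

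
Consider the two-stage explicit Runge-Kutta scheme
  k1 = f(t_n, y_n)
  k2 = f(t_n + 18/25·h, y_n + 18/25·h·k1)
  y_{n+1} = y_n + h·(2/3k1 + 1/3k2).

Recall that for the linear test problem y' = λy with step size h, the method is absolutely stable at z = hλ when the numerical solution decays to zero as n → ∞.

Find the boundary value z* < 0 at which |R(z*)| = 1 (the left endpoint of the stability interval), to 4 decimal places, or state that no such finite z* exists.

On y'=λy, z=hλ:
  k1=λy_n ⇒ h·k1=z·y_n;  k2=λ(1+18/25z)y_n ⇒ h·k2=z(1+18/25z)y_n
  y_{n+1}/y_n = 1 + 2/3z + 1/3z(1+18/25z) = 1 + z + 6/25z²
  ⇒ R(z) = 1 + z + 6/25z².

Solve |R(x)|<1 on ℝ⁻.
x=-0.51: |R|=0.5524
R=1: x+6/25x²=0 ⇒ x=−25/6=-4.1667; min R=1−1/(4·6/25)=-0.0417>−1
Confirm numerically:
  x=-3.404: |R|=0.37693 <1
  x=-2.720: |R|=0.05562 <1
  x=-2.546: |R|=0.00971 <1
  x=-2.253: |R|=0.03476 <1
  x=-4.750: |R|=1.66500 >1
  x=-4.715: |R|=1.62049 >1
  x=-4.557: |R|=1.42690 >1
So |R|<1 on (-4.1667, 0).

left endpoint -4.1667.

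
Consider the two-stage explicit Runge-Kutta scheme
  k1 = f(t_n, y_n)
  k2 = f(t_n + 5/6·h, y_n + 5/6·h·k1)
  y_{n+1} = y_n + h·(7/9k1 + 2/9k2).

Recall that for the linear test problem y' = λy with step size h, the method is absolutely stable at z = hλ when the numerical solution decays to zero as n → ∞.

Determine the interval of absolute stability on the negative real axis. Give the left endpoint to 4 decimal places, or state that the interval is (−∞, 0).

Set f=λy, z=hλ:
  k1=λy_n ⇒ h·k1=z·y_n;  k2=λ(1+5/6z)y_n ⇒ h·k2=z(1+5/6z)y_n
  y_{n+1}/y_n = 1 + 7/9z + 2/9z(1+5/6z) = 1 + z + 5/27z²
  ⇒ R(z) = 1 + z + 5/27z².

Find x<0 with |R(x)|<1.
x=-1.35: |R|=0.0125
R=1: x+5/27x²=0 ⇒ x=−27/5=-5.4000; min R=1−1/(4·5/27)=-0.3500>−1
Confirm numerically:
  x=-5.341: |R|=0.94164 <1
  x=-5.095: |R|=0.71223 <1
  x=-2.819: |R|=0.34738 <1
  x=-2.244: |R|=0.31149 <1
  x=-5.606: |R|=1.21386 >1
  x=-5.421: |R|=1.02108 >1
So |R|<1 on (-5.4000, 0).

z∈(-5.4000,0).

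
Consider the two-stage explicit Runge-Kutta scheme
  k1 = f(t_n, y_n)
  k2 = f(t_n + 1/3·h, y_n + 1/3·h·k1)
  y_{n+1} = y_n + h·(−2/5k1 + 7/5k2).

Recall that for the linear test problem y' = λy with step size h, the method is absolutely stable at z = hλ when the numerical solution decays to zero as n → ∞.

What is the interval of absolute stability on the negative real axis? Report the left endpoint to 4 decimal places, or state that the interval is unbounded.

On y'=λy, z=hλ:
  k1=λy_n ⇒ h·k1=z·y_n;  k2=λ(1+1/3z)y_n ⇒ h·k2=z(1+1/3z)y_n
  y_{n+1}/y_n = 1 − 2/5z + 7/5z(1+1/3z) = 1 + z + 7/15z²
  Hence R(z) = 1 + z + 7/15z².

Boundary: |R(x)|=1, x<0.
x=-1.17: |R|=0.4688
R=1: x+7/15x²=0 ⇒ x=−15/7=-2.1429; min R=1−1/(4·7/15)=0.4643>−1
Confirm numerically:
  x=-1.949: |R|=0.82368 <1
  x=-1.778: |R|=0.69727 <1
  x=-1.514: |R|=0.55569 <1
  x=-0.989: |R|=0.46746 <1
  x=-2.449: |R|=1.34988 >1
  x=-2.304: |R|=1.17326 >1
  x=-2.232: |R|=1.09285 >1
So |R|<1 on (-2.1429, 0).

(-2.1429, 0).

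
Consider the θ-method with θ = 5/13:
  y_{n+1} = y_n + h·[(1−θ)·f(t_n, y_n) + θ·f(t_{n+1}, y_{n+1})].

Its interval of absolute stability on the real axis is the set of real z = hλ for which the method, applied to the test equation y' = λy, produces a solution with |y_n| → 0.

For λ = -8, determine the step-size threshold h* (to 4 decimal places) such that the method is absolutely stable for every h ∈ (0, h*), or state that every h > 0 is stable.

On y'=λy, z=hλ:
  y_{n+1} = y_n + z·[8/13·y_n + 5/13·y_{n+1}] ⇒ (1 − 5/13z)y_{n+1} = (1 + 8/13z)y_n
  R(z) = (1 + 8/13z)/(1 − 5/13z).

Need |R(x)|<1, x<0.
x=-0.99: |R|=0.2830
R=−1: 1+8/13x = −1+5/13x ⇒ -3/13x=2 ⇒ x=2/(-3/13)=-8.6667
Confirm numerically:
  x=-8.263: |R|=0.97770 <1
  x=-5.252: |R|=0.73907 <1
  x=-4.933: |R|=0.70262 <1
  x=-3.500: |R|=0.49180 <1
  x=-9.094: |R|=1.02193 >1
  x=-8.737: |R|=1.00372 >1
So |R|<1 on (-8.6667, 0).

(-8.6667,0); λ=-8 ⇒ h* = (26/3)/8 = 1.0833.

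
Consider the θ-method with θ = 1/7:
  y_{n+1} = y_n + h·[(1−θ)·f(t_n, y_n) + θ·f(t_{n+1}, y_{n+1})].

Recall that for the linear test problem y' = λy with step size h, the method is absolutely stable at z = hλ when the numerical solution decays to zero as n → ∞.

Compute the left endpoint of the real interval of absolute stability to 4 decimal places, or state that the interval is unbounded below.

Set f=λy, z=hλ:
  y_{n+1} = y_n + z·[6/7·y_n + 1/7·y_{n+1}] ⇒ (1 − 1/7z)y_{n+1} = (1 + 6/7z)y_n
  Hence R(z) = (1 + 6/7z)/(1 − 1/7z).

Boundary: |R(x)|=1, x<0.
x=-0.8: |R|=0.2821
R=−1: 1+6/7x = −1+1/7x ⇒ -5/7x=2 ⇒ x=2/(-5/7)=-2.8000
Confirm numerically:
  x=-2.136: |R|=0.63660 <1
  x=-1.647: |R|=0.33329 <1
  x=-1.619: |R|=0.31489 <1
  x=-3.308: |R|=1.24641 >1
  x=-3.039: |R|=1.11904 >1
  x=-2.939: |R|=1.06993 >1
Interval (-2.8000, 0).

z* = -2.8000.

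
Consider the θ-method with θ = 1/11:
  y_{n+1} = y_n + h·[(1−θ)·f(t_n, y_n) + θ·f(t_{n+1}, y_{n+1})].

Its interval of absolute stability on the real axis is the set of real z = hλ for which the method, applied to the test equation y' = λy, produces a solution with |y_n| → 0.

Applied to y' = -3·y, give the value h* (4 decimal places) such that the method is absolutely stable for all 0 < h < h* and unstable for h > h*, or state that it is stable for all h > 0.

With y'=λy (z=hλ):
  y_{n+1} = y_n + z·[10/11·y_n + 1/11·y_{n+1}] ⇒ (1 − 1/11z)y_{n+1} = (1 + 10/11z)y_n
  R(z) = (1 + 10/11z)/(1 − 1/11z).

Boundary: |R(x)|=1, x<0.
x=-1.16: |R|=0.0493
R=−1: 1+10/11x = −1+1/11x ⇒ -9/11x=2 ⇒ x=2/(-9/11)=-2.4444
Confirm numerically:
  x=-1.212: |R|=0.09171 <1
  x=-1.034: |R|=0.05484 <1
  x=-1.030: |R|=0.05819 <1
  x=-2.833: |R|=1.25280 >1
  x=-2.816: |R|=1.24204 >1
  x=-2.706: |R|=1.17175 >1
Stable set (-2.4444, 0).

(-2.4444,0); λ=-3 ⇒ h* = (22/9)/3 = 0.8148.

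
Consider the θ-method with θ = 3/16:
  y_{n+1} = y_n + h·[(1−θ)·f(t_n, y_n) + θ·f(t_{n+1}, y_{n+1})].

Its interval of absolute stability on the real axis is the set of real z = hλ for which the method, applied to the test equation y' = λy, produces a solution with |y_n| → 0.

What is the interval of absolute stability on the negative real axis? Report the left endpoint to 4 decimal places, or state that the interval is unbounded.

Set f=λy, z=hλ:
  y_{n+1} = y_n + z·[13/16·y_n + 3/16·y_{n+1}] ⇒ (1 − 3/16z)y_{n+1} = (1 + 13/16z)y_n
  R(z) = (1 + 13/16z)/(1 − 3/16z).

Boundary: |R(x)|=1, x<0.
x=-0.87: |R|=0.2520
R=−1: 1+13/16x = −1+3/16x ⇒ -5/8x=2 ⇒ x=2/(-5/8)=-3.2000
Confirm numerically:
  x=-2.144: |R|=0.52924 <1
  x=-2.042: |R|=0.47663 <1
  x=-1.773: |R|=0.33064 <1
  x=-1.365: |R|=0.08684 <1
  x=-3.705: |R|=1.18624 >1
  x=-3.561: |R|=1.13529 >1
  x=-3.467: |R|=1.10113 >1
So |R|<1 on (-3.2000, 0).

(-3.2000, 0).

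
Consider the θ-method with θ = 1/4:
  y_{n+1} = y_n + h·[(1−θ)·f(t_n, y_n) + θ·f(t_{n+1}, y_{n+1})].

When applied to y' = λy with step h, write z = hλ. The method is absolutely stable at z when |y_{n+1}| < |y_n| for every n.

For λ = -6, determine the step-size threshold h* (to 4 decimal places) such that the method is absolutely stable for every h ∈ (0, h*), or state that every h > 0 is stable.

(-4.0000,0); λ=-6 ⇒ h* = (4)/6 = 0.6667.

On y'=λy, z=hλ:
  y_{n+1} = y_n + z·[3/4·y_n + 1/4·y_{n+1}] ⇒ (1 − 1/4z)y_{n+1} = (1 + 3/4z)y_n
  Hence R(z) = (1 + 3/4z)/(1 − 1/4z).

Solve |R(x)|<1 on ℝ⁻.
x=-1.17: |R|=0.0948
R=−1: 1+3/4x = −1+1/4x ⇒ -1/2x=2 ⇒ x=2/(-1/2)=-4.0000
Confirm numerically:
  x=-3.910: |R|=0.97724 <1
  x=-3.044: |R|=0.72856 <1
  x=-2.386: |R|=0.49452 <1
  x=-2.229: |R|=0.43137 <1
  x=-4.583: |R|=1.13585 >1
  x=-4.400: |R|=1.09524 >1
  x=-4.363: |R|=1.08681 >1
So |R|<1 on (-4.0000, 0).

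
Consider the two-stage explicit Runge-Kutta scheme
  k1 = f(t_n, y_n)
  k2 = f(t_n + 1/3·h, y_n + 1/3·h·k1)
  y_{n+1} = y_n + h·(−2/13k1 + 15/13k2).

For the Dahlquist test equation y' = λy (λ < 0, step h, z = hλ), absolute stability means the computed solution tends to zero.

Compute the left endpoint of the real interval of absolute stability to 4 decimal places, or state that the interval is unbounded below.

z* = -2.6000.

Test eqn y'=λy, z=hλ:
  k1=λy_n ⇒ h·k1=z·y_n;  k2=λ(1+1/3z)y_n ⇒ h·k2=z(1+1/3z)y_n
  y_{n+1}/y_n = 1 − 2/13z + 15/13z(1+1/3z) = 1 + z + 5/13z²
  ⇒ R(z) = 1 + z + 5/13z².

Need |R(x)|<1, x<0.
x=-0.74: |R|=0.4706
R=1: x+5/13x²=0 ⇒ x=−13/5=-2.6000; min R=1−1/(4·5/13)=0.3500>−1
Confirm numerically:
  x=-2.397: |R|=0.81285 <1
  x=-1.865: |R|=0.47278 <1
  x=-1.117: |R|=0.36288 <1
  x=-1.052: |R|=0.37366 <1
  x=-3.079: |R|=1.56725 >1
  x=-2.704: |R|=1.10816 >1
So |R|<1 on (-2.6000, 0).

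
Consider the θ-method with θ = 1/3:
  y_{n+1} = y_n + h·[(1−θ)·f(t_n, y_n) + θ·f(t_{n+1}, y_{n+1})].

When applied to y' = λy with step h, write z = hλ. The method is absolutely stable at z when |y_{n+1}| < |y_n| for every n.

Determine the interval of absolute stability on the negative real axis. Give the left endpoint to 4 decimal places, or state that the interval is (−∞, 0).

With y'=λy (z=hλ):
  y_{n+1} = y_n + z·[2/3·y_n + 1/3·y_{n+1}] ⇒ (1 − 1/3z)y_{n+1} = (1 + 2/3z)y_n
  R(z) = (1 + 2/3z)/(1 − 1/3z).

Solve |R(x)|<1 on ℝ⁻.
x=-0.89: |R|=0.3136
R=−1: 1+2/3x = −1+1/3x ⇒ -1/3x=2 ⇒ x=2/(-1/3)=-6.0000
Confirm numerically:
  x=-5.449: |R|=0.93479 <1
  x=-5.094: |R|=0.88807 <1
  x=-3.428: |R|=0.59988 <1
  x=-6.270: |R|=1.02913 >1
  x=-6.147: |R|=1.01607 >1
Stable set (-6.0000, 0).

(-6.0000, 0).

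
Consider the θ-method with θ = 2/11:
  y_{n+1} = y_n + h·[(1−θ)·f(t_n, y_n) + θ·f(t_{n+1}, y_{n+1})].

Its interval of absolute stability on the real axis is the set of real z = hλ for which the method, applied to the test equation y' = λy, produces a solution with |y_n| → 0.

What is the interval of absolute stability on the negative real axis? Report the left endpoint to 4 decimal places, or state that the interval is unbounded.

(-3.1429, 0).

With y'=λy (z=hλ):
  y_{n+1} = y_n + z·[9/11·y_n + 2/11·y_{n+1}] ⇒ (1 − 2/11z)y_{n+1} = (1 + 9/11z)y_n
  Hence R(z) = (1 + 9/11z)/(1 − 2/11z).

Boundary: |R(x)|=1, x<0.
x=-1.63: |R|=0.2574
R=−1: 1+9/11x = −1+2/11x ⇒ -7/11x=2 ⇒ x=2/(-7/11)=-3.1429
Confirm numerically:
  x=-2.712: |R|=0.81637 <1
  x=-2.587: |R|=0.75943 <1
  x=-2.499: |R|=0.71828 <1
  x=-3.517: |R|=1.14523 >1
  x=-3.302: |R|=1.06328 >1
  x=-3.201: |R|=1.02339 >1
Stable set (-3.1429, 0).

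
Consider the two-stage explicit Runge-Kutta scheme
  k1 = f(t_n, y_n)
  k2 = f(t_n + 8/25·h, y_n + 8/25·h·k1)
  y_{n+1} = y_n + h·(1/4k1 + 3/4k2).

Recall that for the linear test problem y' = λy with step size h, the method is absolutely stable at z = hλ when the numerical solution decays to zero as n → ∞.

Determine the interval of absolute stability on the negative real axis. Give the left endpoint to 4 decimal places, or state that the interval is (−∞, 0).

(-4.1667, 0).

Set f=λy, z=hλ:
  k1=λy_n ⇒ h·k1=z·y_n;  k2=λ(1+8/25z)y_n ⇒ h·k2=z(1+8/25z)y_n
  y_{n+1}/y_n = 1 + 1/4z + 3/4z(1+8/25z) = 1 + z + 6/25z²
  ⇒ R(z) = 1 + z + 6/25z².

Find x<0 with |R(x)|<1.
x=-0.75: |R|=0.3850
R=1: x+6/25x²=0 ⇒ x=−25/6=-4.1667; min R=1−1/(4·6/25)=-0.0417>−1
Confirm numerically:
  x=-3.791: |R|=0.65820 <1
  x=-3.411: |R|=0.38138 <1
  x=-2.895: |R|=0.11645 <1
  x=-4.594: |R|=1.47116 >1
  x=-4.559: |R|=1.42928 >1
Stable set (-4.1667, 0).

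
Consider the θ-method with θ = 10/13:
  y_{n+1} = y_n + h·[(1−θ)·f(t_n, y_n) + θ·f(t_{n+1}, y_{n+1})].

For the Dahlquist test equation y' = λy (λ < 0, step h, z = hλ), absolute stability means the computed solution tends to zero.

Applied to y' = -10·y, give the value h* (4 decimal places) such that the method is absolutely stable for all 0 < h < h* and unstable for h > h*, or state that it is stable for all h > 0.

Set f=λy, z=hλ:
  y_{n+1} = y_n + z·[3/13·y_n + 10/13·y_{n+1}] ⇒ (1 − 10/13z)y_{n+1} = (1 + 3/13z)y_n
  R(z) = (1 + 3/13z)/(1 − 10/13z).

Find x<0 with |R(x)|<1.
x=-0.42: |R|=0.6826
x=-2: |R|=0.2121
x=-10: |R|=0.1504
x=-100: |R|=0.2833
θ=10/13≥1/2 ⇒ |1+3/13x|<|1−10/13x| ∀x<0 ⇒ unbounded interval.

unbounded; (−∞, 0). Any h>0 works for λ=-10.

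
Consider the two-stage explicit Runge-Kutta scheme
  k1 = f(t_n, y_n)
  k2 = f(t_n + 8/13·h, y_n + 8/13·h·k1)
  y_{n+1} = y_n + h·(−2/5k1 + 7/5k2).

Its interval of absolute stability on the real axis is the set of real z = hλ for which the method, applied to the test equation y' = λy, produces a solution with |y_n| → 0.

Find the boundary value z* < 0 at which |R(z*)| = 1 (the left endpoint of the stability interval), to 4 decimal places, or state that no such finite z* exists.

left endpoint -1.1607.

On y'=λy, z=hλ:
  k1=λy_n ⇒ h·k1=z·y_n;  k2=λ(1+8/13z)y_n ⇒ h·k2=z(1+8/13z)y_n
  y_{n+1}/y_n = 1 − 2/5z + 7/5z(1+8/13z) = 1 + z + 56/65z²
  Hence R(z) = 1 + z + 56/65z².

Boundary: |R(x)|=1, x<0.
x=-0.38: |R|=0.7444
R=1: x+56/65x²=0 ⇒ x=−65/56=-1.1607; min R=1−1/(4·56/65)=0.7098>−1
Confirm numerically:
  x=-0.948: |R|=0.82627 <1
  x=-0.737: |R|=0.73096 <1
  x=-0.696: |R|=0.72134 <1
  x=-0.524: |R|=0.71256 <1
  x=-1.454: |R|=1.36739 >1
  x=-1.423: |R|=1.32155 >1
So |R|<1 on (-1.1607, 0).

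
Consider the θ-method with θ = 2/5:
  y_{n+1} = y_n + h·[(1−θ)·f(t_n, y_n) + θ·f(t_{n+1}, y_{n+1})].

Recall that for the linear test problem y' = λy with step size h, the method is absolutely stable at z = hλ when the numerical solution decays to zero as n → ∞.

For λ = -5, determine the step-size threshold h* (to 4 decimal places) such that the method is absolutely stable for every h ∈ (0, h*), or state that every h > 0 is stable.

On y'=λy, z=hλ:
  y_{n+1} = y_n + z·[3/5·y_n + 2/5·y_{n+1}] ⇒ (1 − 2/5z)y_{n+1} = (1 + 3/5z)y_n
  ⇒ R(z) = (1 + 3/5z)/(1 − 2/5z).

Need |R(x)|<1, x<0.
x=-0.67: |R|=0.4716
R=−1: 1+3/5x = −1+2/5x ⇒ -1/5x=2 ⇒ x=2/(-1/5)=-10.0000
Confirm numerically:
  x=-9.101: |R|=0.96125 <1
  x=-8.160: |R|=0.91370 <1
  x=-7.914: |R|=0.89985 <1
  x=-10.409: |R|=1.01584 >1
  x=-10.252: |R|=1.00988 >1
Interval (-10.0000, 0).

(-10.0000,0); λ=-5 ⇒ h* = (10)/5 = 2.0000.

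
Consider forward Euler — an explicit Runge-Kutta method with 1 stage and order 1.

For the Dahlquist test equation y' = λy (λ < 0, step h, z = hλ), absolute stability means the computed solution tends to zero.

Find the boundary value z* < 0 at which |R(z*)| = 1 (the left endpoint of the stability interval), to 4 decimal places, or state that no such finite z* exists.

z* = -2.0000.

Test eqn y'=λy, z=hλ:
  order 1, 1-stage ⇒ R(z)=1+z
  (e.g. R(-1.52)=-0.52000, |R|=0.52000)

Boundary: |R(x)|=1, x<0.
x=-1.52: |R|=0.5200
|R(-1.68)|=0.6800 |R(-1.35)|=0.3500 |R(-0.65)|=0.3500
Bisect:
  x_lo=-2.7755 |R|=1.7755  x_hi=-0.1925 |R|=0.8075
  mid=-1.48399 |R|=0.48399 →hi
  mid=-2.12974 |R|=1.12974 →lo
  mid=-1.80687 |R|=0.80687 →hi
  mid=-1.96830 |R|=0.96830 →hi
  mid=-2.04902 |R|=1.04902 →lo
  mid=-2.00866 |R|=1.00866 →lo
  mid=-1.98848 |R|=0.98848 →hi
  mid=-1.99857 |R|=0.99857 →hi
  mid=-2.00362 |R|=1.00362 →lo
  ...
  [-2.00015,-1.99999] ⇒ x*=-2.0000
So |R|<1 on (-2.0000, 0).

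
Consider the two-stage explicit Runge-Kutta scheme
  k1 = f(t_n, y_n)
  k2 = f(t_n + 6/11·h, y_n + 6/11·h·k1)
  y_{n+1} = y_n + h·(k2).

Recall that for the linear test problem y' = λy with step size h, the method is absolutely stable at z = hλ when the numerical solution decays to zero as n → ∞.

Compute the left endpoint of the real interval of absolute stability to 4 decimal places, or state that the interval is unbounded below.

With y'=λy (z=hλ):
  k1=λy_n ⇒ h·k1=z·y_n;  k2=λ(1+6/11z)y_n ⇒ h·k2=z(1+6/11z)y_n
  y_{n+1}/y_n = 1 + z(1+6/11z) = 1 + z + 6/11z²
  so R(z) = 1 + z + 6/11z².

Need |R(x)|<1, x<0.
x=-1.42: |R|=0.6799
R=1: x+6/11x²=0 ⇒ x=−11/6=-1.8333; min R=1−1/(4·6/11)=0.5417>−1
Confirm numerically:
  x=-1.496: |R|=0.72474 <1
  x=-1.431: |R|=0.68596 <1
  x=-0.949: |R|=0.54224 <1
  x=-2.333: |R|=1.63585 >1
  x=-2.277: |R|=1.55103 >1
  x=-2.110: |R|=1.31842 >1
So |R|<1 on (-1.8333, 0).

left endpoint -1.8333.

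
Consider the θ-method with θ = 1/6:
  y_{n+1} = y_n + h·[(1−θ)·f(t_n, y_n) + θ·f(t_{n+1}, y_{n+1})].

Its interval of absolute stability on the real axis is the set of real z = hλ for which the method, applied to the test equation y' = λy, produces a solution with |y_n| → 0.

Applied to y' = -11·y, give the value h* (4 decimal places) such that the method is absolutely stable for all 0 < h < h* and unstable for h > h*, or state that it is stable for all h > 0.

Test eqn y'=λy, z=hλ:
  y_{n+1} = y_n + z·[5/6·y_n + 1/6·y_{n+1}] ⇒ (1 − 1/6z)y_{n+1} = (1 + 5/6z)y_n
  ⇒ R(z) = (1 + 5/6z)/(1 − 1/6z).

Solve |R(x)|<1 on ℝ⁻.
x=-0.7: |R|=0.3731
R=−1: 1+5/6x = −1+1/6x ⇒ -2/3x=2 ⇒ x=2/(-2/3)=-3.0000
Confirm numerically:
  x=-2.855: |R|=0.93450 <1
  x=-2.394: |R|=0.71122 <1
  x=-2.037: |R|=0.52072 <1
  x=-3.375: |R|=1.16000 >1
  x=-3.078: |R|=1.03437 >1
Interval (-3.0000, 0).

(-3.0000,0); λ=-11 ⇒ h* = (3)/11 = 0.2727.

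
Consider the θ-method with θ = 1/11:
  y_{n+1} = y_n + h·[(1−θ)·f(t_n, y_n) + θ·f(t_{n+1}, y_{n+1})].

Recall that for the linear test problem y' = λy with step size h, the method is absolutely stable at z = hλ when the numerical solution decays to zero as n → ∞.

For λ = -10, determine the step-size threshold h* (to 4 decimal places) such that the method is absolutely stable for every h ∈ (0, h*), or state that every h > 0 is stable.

(-2.4444,0); λ=-10 ⇒ h* = (22/9)/10 = 0.2444.

On y'=λy, z=hλ:
  y_{n+1} = y_n + z·[10/11·y_n + 1/11·y_{n+1}] ⇒ (1 − 1/11z)y_{n+1} = (1 + 10/11z)y_n
  ⇒ R(z) = (1 + 10/11z)/(1 − 1/11z).

Find x<0 with |R(x)|<1.
x=-1.72: |R|=0.4874
R=−1: 1+10/11x = −1+1/11x ⇒ -9/11x=2 ⇒ x=2/(-9/11)=-2.4444
Confirm numerically:
  x=-2.325: |R|=0.91932 <1
  x=-1.665: |R|=0.44611 <1
  x=-1.570: |R|=0.37391 <1
  x=-1.191: |R|=0.07465 <1
  x=-2.822: |R|=1.24584 >1
  x=-2.624: |R|=1.11861 >1
Stable set (-2.4444, 0).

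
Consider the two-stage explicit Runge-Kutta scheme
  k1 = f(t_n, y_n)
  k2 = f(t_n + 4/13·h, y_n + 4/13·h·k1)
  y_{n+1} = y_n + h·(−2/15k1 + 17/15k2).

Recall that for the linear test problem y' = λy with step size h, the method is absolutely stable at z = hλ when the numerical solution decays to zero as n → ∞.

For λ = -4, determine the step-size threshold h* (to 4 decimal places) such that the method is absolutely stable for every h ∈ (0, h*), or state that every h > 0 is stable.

With y'=λy (z=hλ):
  k1=λy_n ⇒ h·k1=z·y_n;  k2=λ(1+4/13z)y_n ⇒ h·k2=z(1+4/13z)y_n
  y_{n+1}/y_n = 1 − 2/15z + 17/15z(1+4/13z) = 1 + z + 68/195z²
  Hence R(z) = 1 + z + 68/195z².

Need |R(x)|<1, x<0.
x=-1.32: |R|=0.2876
R=1: x+68/195x²=0 ⇒ x=−195/68=-2.8676; min R=1−1/(4·68/195)=0.2831>−1
Confirm numerically:
  x=-2.715: |R|=0.85548 <1
  x=-2.464: |R|=0.65317 <1
  x=-1.743: |R|=0.31642 <1
  x=-1.689: |R|=0.30580 <1
  x=-3.302: |R|=1.50014 >1
  x=-3.003: |R|=1.14174 >1
So |R|<1 on (-2.8676, 0).

(-2.8676,0); λ=-4 ⇒ h* = (195/68)/4 = 0.7169.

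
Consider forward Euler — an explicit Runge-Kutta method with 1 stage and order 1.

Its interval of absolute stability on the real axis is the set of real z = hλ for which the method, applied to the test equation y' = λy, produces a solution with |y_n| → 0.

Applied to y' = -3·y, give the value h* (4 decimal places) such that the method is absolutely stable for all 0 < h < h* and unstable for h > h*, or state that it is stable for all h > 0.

(-2.0000,0); λ=-3 ⇒ h* = 0.6667.

Set f=λy, z=hλ:
  order 1, 1-stage ⇒ R(z)=1+z
  (e.g. R(-1.03)=-0.03000, |R|=0.03000)

Boundary: |R(x)|=1, x<0.
x=-1.03: |R|=0.0300
|R(-1.94)|=0.9400 |R(-1.91)|=0.9100 |R(-1.74)|=0.7400
Bisect:
  x_lo=-2.4665 |R|=1.4665  x_hi=-0.3972 |R|=0.6028
  mid=-1.43187 |R|=0.43187 →hi
  mid=-1.94920 |R|=0.94920 →hi
  mid=-2.20786 |R|=1.20786 →lo
  mid=-2.07853 |R|=1.07853 →lo
  mid=-2.01386 |R|=1.01386 →lo
  mid=-1.98153 |R|=0.98153 →hi
  mid=-1.99770 |R|=0.99770 →hi
  ...
  [-2.00010,-1.99997] ⇒ x*=-2.0000
So |R|<1 on (-2.0000, 0).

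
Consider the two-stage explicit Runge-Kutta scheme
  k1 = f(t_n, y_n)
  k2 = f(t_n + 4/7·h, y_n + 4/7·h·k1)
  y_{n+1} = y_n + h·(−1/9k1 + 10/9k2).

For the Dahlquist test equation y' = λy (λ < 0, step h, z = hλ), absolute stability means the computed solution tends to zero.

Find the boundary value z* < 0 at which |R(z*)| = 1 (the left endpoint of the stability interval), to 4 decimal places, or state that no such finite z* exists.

left endpoint -1.5750.

On y'=λy, z=hλ:
  k1=λy_n ⇒ h·k1=z·y_n;  k2=λ(1+4/7z)y_n ⇒ h·k2=z(1+4/7z)y_n
  y_{n+1}/y_n = 1 − 1/9z + 10/9z(1+4/7z) = 1 + z + 40/63z²
  Hence R(z) = 1 + z + 40/63z².

Boundary: |R(x)|=1, x<0.
x=-1.55: |R|=0.9754
R=1: x+40/63x²=0 ⇒ x=−63/40=-1.5750; min R=1−1/(4·40/63)=0.6062>−1
Confirm numerically:
  x=-1.409: |R|=0.85150 <1
  x=-1.363: |R|=0.81654 <1
  x=-0.876: |R|=0.61122 <1
  x=-0.717: |R|=0.60941 <1
  x=-2.070: |R|=1.65057 >1
  x=-1.999: |R|=1.53814 >1
  x=-1.648: |R|=1.07638 >1
Stable set (-1.5750, 0).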